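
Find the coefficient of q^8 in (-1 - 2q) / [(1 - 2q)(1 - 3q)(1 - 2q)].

-86639

The denominator gives the recurrence a_n = 7a_(n−1) − 16a_(n−2) + 12a_(n−3) for n ≥ 3; the numerator fixes a_0 = -1, a_1 = -9, a_2 = -47.
Iterating: -1, -9, -47, -197, -735, -2557, -8503, -27429, -86639, so a_8 = -86639.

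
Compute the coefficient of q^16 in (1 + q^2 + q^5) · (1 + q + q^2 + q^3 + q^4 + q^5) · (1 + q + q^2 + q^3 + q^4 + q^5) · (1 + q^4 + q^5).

(1 + q^2 + q^5) has coefficients 1,0,1,0,0,1 for degrees 0…5.
(1 + q + q^2 + q^3 + q^4 + q^5) has coefficients 1,1,1,1,1,1,0,0,0,0,0,0,0,0,0,0,0 for degrees 0…16.
Multiplying by (1 + q + q^2 + q^3 + q^4 + q^5) gives running coefficients 1,2,3,4,5,6,5,4,3,2,1,0,0,0,0,0,0 for degrees 0…16.
Finally multiplying by (1 + q^4 + q^5), the product of all factors after the first has coefficients 1,2,3,4,6,9,10,11,12,13,12,9,7,5,3,1,0 for degrees 0…16.
[q^16] = 1·0 + 1·3 + 1·9 = 12.

12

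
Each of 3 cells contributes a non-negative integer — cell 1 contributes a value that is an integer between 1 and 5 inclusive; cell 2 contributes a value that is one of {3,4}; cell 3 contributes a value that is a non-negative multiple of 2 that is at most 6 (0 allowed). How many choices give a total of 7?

The generating function for the choices is (t + t² + t³ + t⁴ + t⁵)·(t³ + t⁴)·(1 + t² + t⁴ + t⁶); the count is [t⁷].
(t + t² + t³ + t⁴ + t⁵) has coefficients 0,1,1,1,1,1 for degrees 0…5.
(t³ + t⁴) has coefficients 0,0,0,1,1,0,0,0 for degrees 0…7.
Finally multiplying by (1 + t² + t⁴ + t⁶), the product of all factors after the first has coefficients 0,0,0,1,1,1,1,1 for degrees 0…7.
[t⁷] = 1·1 + 1·1 + 1·1 + 1·1 + 1·0 = 4.

4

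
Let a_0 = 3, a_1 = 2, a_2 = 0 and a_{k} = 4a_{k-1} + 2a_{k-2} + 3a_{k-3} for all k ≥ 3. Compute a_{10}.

522262

The ordinary generating function has denominator 1 - 4t - 2t^2 - 3t^3.
Iterating the recurrence: a_0,…,a_{10} = 3, 2, 0, 13, 58, 258, 1187, 5438, 24900, 114037, 522262.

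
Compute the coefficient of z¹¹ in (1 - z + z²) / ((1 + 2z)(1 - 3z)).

81235

The denominator gives the recurrence a_n = a_(n−1) + 6a_(n−2) for n ≥ 3; the numerator fixes a_0 = 1, a_1 = 0, a_2 = 7.
Iterating: 1, 0, 7, 7, 49, 91, 385, 931, 3241, 8827, 28273, 81235, so a_11 = 81235.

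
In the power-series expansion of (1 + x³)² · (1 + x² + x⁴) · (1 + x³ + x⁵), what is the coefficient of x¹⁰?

5

(1 + x³)² has coefficients 1,0,0,2,0,0,1 for degrees 0…6.
(1 + x² + x⁴) has coefficients 1,0,1,0,1,0,0,0,0,0,0 for degrees 0…10.
Finally multiplying by (1 + x³ + x⁵), the product of all factors after the first has coefficients 1,0,1,1,1,2,0,2,0,1,0 for degrees 0…10.
[x¹⁰] = 1·0 + 2·2 + 1·1 = 5.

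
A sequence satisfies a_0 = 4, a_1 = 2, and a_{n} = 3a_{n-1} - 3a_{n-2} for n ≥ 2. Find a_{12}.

The ordinary generating function has denominator 1 - 3x + 3x^2.
Iterating the recurrence: a_0,…,a_{12} = 4, 2, -6, -24, -54, -90, -108, -54, 162, 648, 1458, 2430, 2916.

2916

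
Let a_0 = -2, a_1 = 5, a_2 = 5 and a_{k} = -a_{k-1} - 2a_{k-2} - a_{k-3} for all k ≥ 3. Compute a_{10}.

The ordinary generating function has denominator 1 + q + 2q^2 + q^3.
Iterating the recurrence: a_0,…,a_{10} = -2, 5, 5, -13, -2, 23, -6, -38, 27, 55, -71.

-71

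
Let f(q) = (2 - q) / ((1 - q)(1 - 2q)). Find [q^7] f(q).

Partial fractions give a closed form: a_n = (-1)·1^n + (3)·2^n.
At n = 7: a_7 = 383.

383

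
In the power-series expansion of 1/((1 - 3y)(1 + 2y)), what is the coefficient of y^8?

4039

Partial fractions give a closed form: a_n = (3/5)·3^n + (2/5)·(-2)^n.
At n = 8: a_8 = 4039.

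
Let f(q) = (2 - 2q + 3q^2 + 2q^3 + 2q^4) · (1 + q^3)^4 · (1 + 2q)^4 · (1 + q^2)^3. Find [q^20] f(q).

(2 - 2q + 3q^2 + 2q^3 + 2q^4) has coefficients 2,-2,3,2,2 for degrees 0…4.
(1 + q^3)^4 has coefficients 1,0,0,4,0,0,6,0,0,4,0,0,1,0,0,0,0,0,0,0,0 for degrees 0…20.
Multiplying by (1 + 2q)^4 gives running coefficients 1,8,24,36,48,96,134,112,144,196,128,96,129,72,24,32,16,0,0,0,0 for degrees 0…20.
Finally multiplying by (1 + q^2)^3, the product of all factors after the first has coefficients 1,8,27,60,123,228,351,516,714,856,1010,1116,1079,1060,939,732,603,408,249,168,72 for degrees 0…20.
[q^20] = 2·72 − 2·168 + 3·249 + 2·408 + 2·603 = 2577.

2577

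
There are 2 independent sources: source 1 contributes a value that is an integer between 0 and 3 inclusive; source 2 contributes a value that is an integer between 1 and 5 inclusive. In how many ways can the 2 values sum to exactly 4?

The generating function for the choices is (1 + y + y² + y³)·(y + y² + y³ + y⁴ + y⁵); the count is [y⁴].
(1 + y + y² + y³) has coefficients 1,1,1,1 for degrees 0…3.
(y + y² + y³ + y⁴ + y⁵) has coefficients 0,1,1,1,1 for degrees 0…4.
[y⁴] = 1·1 + 1·1 + 1·1 + 1·1 = 4.

4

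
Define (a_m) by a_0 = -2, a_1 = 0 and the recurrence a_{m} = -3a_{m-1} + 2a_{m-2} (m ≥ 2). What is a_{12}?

The ordinary generating function has denominator 1 + 3q - 2q^2.
Iterating the recurrence: a_0,…,a_{12} = -2, 0, -4, 12, -44, 156, -556, 1980, -7052, 25116, -89452, 318588, -1134668.

-1134668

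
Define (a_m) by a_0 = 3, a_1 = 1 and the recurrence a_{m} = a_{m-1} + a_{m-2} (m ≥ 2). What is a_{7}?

The ordinary generating function has denominator 1 - q - q^2.
Iterating the recurrence: a_0,…,a_{7} = 3, 1, 4, 5, 9, 14, 23, 37.

37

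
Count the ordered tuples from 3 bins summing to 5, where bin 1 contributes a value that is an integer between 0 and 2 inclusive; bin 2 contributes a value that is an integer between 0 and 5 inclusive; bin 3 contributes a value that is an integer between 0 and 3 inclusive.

12

The generating function for the choices is (1 + z + z^2)·(1 + z + z^2 + z^3 + z^4 + z^5)·(1 + z + z^2 + z^3); the count is [z^5].
(1 + z + z^2) has coefficients 1,1,1 for degrees 0…2.
(1 + z + z^2 + z^3 + z^4 + z^5) has coefficients 1,1,1,1,1,1 for degrees 0…5.
Finally multiplying by (1 + z + z^2 + z^3), the product of all factors after the first has coefficients 1,2,3,4,4,4 for degrees 0…5.
[z^5] = 1·4 + 1·4 + 1·4 = 12.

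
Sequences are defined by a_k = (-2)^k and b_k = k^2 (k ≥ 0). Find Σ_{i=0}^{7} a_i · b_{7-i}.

Write out a_i and b_{7-i} for i = 0,…,7 and sum the products.
Σ = 1·49 − 2·36 + 4·25 − 8·16 + 16·9 − 32·4 + 64·1 − 128·0 = 29.

29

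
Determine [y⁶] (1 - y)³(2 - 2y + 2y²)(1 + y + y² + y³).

-8

(1 - y)³ has coefficients 1,-3,3,-1 for degrees 0…3.
(2 - 2y + 2y²) has coefficients 2,-2,2,0,0,0,0 for degrees 0…6.
Finally multiplying by (1 + y + y² + y³), the product of all factors after the first has coefficients 2,0,2,2,0,2,0 for degrees 0…6.
[y⁶] = 1·0 − 3·2 + 3·0 − 1·2 = -8.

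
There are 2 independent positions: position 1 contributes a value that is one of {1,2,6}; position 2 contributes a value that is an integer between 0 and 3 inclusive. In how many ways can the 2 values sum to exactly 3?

The generating function for the choices is (z + z² + z⁶)·(1 + z + z² + z³); the count is [z³].
(z + z² + z⁶) has coefficients 0,1,1,0 for degrees 0…3.
(1 + z + z² + z³) has coefficients 1,1,1,1 for degrees 0…3.
[z³] = 1·1 + 1·1 = 2.

2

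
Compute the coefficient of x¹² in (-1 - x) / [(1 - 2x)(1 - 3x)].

-2113476

Partial fractions give a closed form: a_n = (3)·2^n + (-4)·3^n.
At n = 12: a_12 = -2113476.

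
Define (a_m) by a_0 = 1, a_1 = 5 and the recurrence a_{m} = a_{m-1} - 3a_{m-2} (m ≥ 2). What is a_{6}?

77

The ordinary generating function has denominator 1 - z + 3z^2.
Iterating the recurrence: a_0,…,a_{6} = 1, 5, 2, -13, -19, 20, 77.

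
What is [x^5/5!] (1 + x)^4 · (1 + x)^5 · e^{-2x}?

-32

The EGF product rule gives c_5 = Σ_{k_1+k_2+k_3=5} C(5; k_1,k_2,k_3) · ∏ g_i(k_i), where (1+x)^4 gives the falling factorial (4)_k; (1+x)^5 gives the falling factorial (5)_k; e^{-2x} gives (-2)^k.
g_1(k) for k = 0…5: 1, 4, 12, 24, 24, 0.
g_2(k) for k = 0…5: 1, 5, 20, 60, 120, 120.
g_3(k) for k = 0…5: 1, -2, 4, -8, 16, -32.
First combine the last two factors: h(k) = Σ_j C(k,j)·g_2(j)·g_3(k−j) for k = 0…5: 1, 3, 4, -8, -24, 88.
c_5 = Σ_k C(5,k)·g_1(k)·h(5−k) = 1·1·88 + 5·4·(-24) + 10·12·(-8) + 10·24·4 + 5·24·3 = 88 − 480 − 960 + 960 + 360 = -32.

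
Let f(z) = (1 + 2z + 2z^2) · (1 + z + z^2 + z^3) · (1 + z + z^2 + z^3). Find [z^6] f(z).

(1 + 2z + 2z^2) has coefficients 1,2,2 for degrees 0…2.
(1 + z + z^2 + z^3) has coefficients 1,1,1,1,0,0,0 for degrees 0…6.
Finally multiplying by (1 + z + z^2 + z^3), the product of all factors after the first has coefficients 1,2,3,4,3,2,1 for degrees 0…6.
[z^6] = 1·1 + 2·2 + 2·3 = 11.

11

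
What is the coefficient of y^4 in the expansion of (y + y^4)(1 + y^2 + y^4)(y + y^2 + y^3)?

(y + y^4) has coefficients 0,1,0,0,1 for degrees 0…4.
(1 + y^2 + y^4) has coefficients 1,0,1,0,1 for degrees 0…4.
Finally multiplying by (y + y^2 + y^3), the product of all factors after the first has coefficients 0,1,1,2,1 for degrees 0…4.
[y^4] = 1·2 + 1·0 = 2.

2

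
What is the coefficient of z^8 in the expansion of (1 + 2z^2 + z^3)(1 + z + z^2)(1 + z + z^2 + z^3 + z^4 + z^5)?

7

(1 + 2z^2 + z^3) has coefficients 1,0,2,1 for degrees 0…3.
(1 + z + z^2) has coefficients 1,1,1,0,0,0,0,0,0 for degrees 0…8.
Finally multiplying by (1 + z + z^2 + z^3 + z^4 + z^5), the product of all factors after the first has coefficients 1,2,3,3,3,3,2,1,0 for degrees 0…8.
[z^8] = 1·0 + 2·2 + 1·3 = 7.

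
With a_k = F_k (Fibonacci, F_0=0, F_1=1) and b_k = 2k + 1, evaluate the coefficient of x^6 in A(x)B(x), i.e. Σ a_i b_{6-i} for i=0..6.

72

The convolution is the x^6 coefficient of A(x)B(x).
Σ = 0·13 + 1·11 + 1·9 + 2·7 + 3·5 + 5·3 + 8·1 = 72.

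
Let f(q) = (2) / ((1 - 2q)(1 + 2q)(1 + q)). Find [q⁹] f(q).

Partial fractions give a closed form: a_n = (2/3)·2^n + (2)·(-2)^n + (-2/3)·(-1)^n.
At n = 9: a_9 = -682.

-682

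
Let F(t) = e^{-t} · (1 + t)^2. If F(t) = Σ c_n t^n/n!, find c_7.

-29

The EGF product rule gives c_7 = Σ_{k_1+k_2=7} C(7; k_1,k_2) · ∏ g_i(k_i), where e^{-t} gives (-1)^k; (1+t)^2 gives the falling factorial (2)_k.
g_1(k) for k = 0…7: 1, -1, 1, -1, 1, -1, 1, -1.
g_2(k) for k = 0…7: 1, 2, 2, 0, 0, 0, 0, 0.
c_7 = Σ_k C(7,k)·g_1(k)·g_2(7−k) = 21·(-1)·2 + 7·1·2 + 1·(-1)·1 = −42 + 14 − 1 = -29.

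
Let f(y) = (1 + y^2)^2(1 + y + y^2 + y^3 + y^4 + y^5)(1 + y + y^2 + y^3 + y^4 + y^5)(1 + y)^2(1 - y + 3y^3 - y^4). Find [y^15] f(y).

45

(1 + y^2)^2 has coefficients 1,0,2,0,1 for degrees 0…4.
(1 + y + y^2 + y^3 + y^4 + y^5) has coefficients 1,1,1,1,1,1,0,0,0,0,0,0,0,0,0,0 for degrees 0…15.
Multiplying by (1 + y + y^2 + y^3 + y^4 + y^5) gives running coefficients 1,2,3,4,5,6,5,4,3,2,1,0,0,0,0,0 for degrees 0…15.
Multiplying by (1 + y)^2 gives running coefficients 1,4,8,12,16,20,22,20,16,12,8,4,1,0,0,0 for degrees 0…15.
Finally multiplying by (1 - y + 3y^3 - y^4), the product of all factors after the first has coefficients 1,3,4,7,15,24,30,34,40,42,34,24,17,11,4,-1 for degrees 0…15.
[y^15] = 1·(-1) + 2·11 + 1·24 = 45.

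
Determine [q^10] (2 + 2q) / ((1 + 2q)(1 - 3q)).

The denominator gives the recurrence a_n = a_(n−1) + 6a_(n−2) for n ≥ 2; the numerator fixes a_0 = 2, a_1 = 4.
Iterating: 2, 4, 16, 40, 136, 376, 1192, 3448, 10600, 31288, 94888, so a_10 = 94888.

94888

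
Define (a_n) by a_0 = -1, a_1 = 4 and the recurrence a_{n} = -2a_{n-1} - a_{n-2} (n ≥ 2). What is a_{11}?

The ordinary generating function has denominator 1 + 2y + y^2.
Iterating the recurrence: a_0,…,a_{11} = -1, 4, -7, 10, -13, 16, -19, 22, -25, 28, -31, 34.

34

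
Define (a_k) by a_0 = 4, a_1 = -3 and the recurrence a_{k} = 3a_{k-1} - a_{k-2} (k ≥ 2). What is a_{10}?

-30631

The ordinary generating function has denominator 1 - 3y + y^2.
Iterating the recurrence: a_0,…,a_{10} = 4, -3, -13, -36, -95, -249, -652, -1707, -4469, -11700, -30631.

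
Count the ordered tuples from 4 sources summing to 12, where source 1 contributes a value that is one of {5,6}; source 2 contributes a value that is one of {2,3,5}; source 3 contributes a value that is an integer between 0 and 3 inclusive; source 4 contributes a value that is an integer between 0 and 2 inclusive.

The generating function for the choices is (q⁵ + q⁶)·(q² + q³ + q⁵)·(1 + q + q² + q³)·(1 + q + q²); the count is [q¹²].
(q⁵ + q⁶) has coefficients 0,0,0,0,0,1,1 for degrees 0…6.
(q² + q³ + q⁵) has coefficients 0,0,1,1,0,1,0,0,0,0,0,0,0 for degrees 0…12.
Multiplying by (1 + q + q² + q³) gives running coefficients 0,0,1,2,2,3,2,1,1,0,0,0,0 for degrees 0…12.
Finally multiplying by (1 + q + q²), the product of all factors after the first has coefficients 0,0,1,3,5,7,7,6,4,2,1,0,0 for degrees 0…12.
[q¹²] = 1·6 + 1·7 = 13.

13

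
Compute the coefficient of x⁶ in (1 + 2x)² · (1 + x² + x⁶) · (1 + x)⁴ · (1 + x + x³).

162

(1 + 2x)² has coefficients 1,4,4 for degrees 0…2.
(1 + x² + x⁶) has coefficients 1,0,1,0,0,0,1 for degrees 0…6.
Multiplying by (1 + x)⁴ gives running coefficients 1,4,7,8,7,4,2 for degrees 0…6.
Finally multiplying by (1 + x + x³), the product of all factors after the first has coefficients 1,5,11,16,19,18,14 for degrees 0…6.
[x⁶] = 1·14 + 4·18 + 4·19 = 162.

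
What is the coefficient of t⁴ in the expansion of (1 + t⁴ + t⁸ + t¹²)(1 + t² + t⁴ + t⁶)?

(1 + t⁴ + t⁸ + t¹²) has coefficients 1,0,0,0,1 for degrees 0…4.
(1 + t² + t⁴ + t⁶) has coefficients 1,0,1,0,1 for degrees 0…4.
[t⁴] = 1·1 + 1·1 = 2.

2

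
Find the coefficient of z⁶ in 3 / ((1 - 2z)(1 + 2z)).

The denominator gives the recurrence a_n = 4a_(n−2) for n ≥ 2; the numerator fixes a_0 = 3, a_1 = 0.
Iterating: 3, 0, 12, 0, 48, 0, 192, so a_6 = 192.

192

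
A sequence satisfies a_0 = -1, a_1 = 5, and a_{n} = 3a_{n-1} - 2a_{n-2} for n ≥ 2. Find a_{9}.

The ordinary generating function has denominator 1 - 3x + 2x^2.
Iterating the recurrence: a_0,…,a_{9} = -1, 5, 17, 41, 89, 185, 377, 761, 1529, 3065.

3065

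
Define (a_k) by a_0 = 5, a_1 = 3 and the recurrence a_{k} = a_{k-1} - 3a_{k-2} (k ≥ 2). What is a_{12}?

The ordinary generating function has denominator 1 - y + 3y^2.
Iterating the recurrence: a_0,…,a_{12} = 5, 3, -12, -21, 15, 78, 33, -201, -300, 303, 1203, 294, -3315.

-3315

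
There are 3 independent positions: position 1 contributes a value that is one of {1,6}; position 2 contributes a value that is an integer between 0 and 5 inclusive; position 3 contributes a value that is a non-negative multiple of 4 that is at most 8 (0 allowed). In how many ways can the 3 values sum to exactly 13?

The generating function for the choices is (t + t⁶)·(1 + t + t² + t³ + t⁴ + t⁵)·(1 + t⁴ + t⁸); the count is [t¹³].
(t + t⁶) has coefficients 0,1,0,0,0,0,1 for degrees 0…6.
(1 + t + t² + t³ + t⁴ + t⁵) has coefficients 1,1,1,1,1,1,0,0,0,0,0,0,0,0 for degrees 0…13.
Finally multiplying by (1 + t⁴ + t⁸), the product of all factors after the first has coefficients 1,1,1,1,2,2,1,1,2,2,1,1,1,1 for degrees 0…13.
[t¹³] = 1·1 + 1·1 = 2.

2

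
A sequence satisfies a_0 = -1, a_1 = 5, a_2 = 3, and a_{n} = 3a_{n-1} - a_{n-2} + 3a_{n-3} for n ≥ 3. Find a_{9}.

The ordinary generating function has denominator 1 - 3z + z^2 - 3z^3.
Iterating the recurrence: a_0,…,a_{9} = -1, 5, 3, 1, 15, 53, 147, 433, 1311, 3941.

3941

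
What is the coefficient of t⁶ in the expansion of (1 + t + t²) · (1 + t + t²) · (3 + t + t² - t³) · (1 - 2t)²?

(1 + t + t²) has coefficients 1,1,1 for degrees 0…2.
(1 + t + t²) has coefficients 1,1,1,0,0,0,0 for degrees 0…6.
Multiplying by (3 + t + t² - t³) gives running coefficients 3,4,5,1,0,-1,0 for degrees 0…6.
Finally multiplying by (1 - 2t)², the product of all factors after the first has coefficients 3,-8,1,-3,16,3,4 for degrees 0…6.
[t⁶] = 1·4 + 1·3 + 1·16 = 23.

23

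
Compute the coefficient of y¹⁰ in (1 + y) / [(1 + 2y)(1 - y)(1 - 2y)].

1706

Partial fractions give a closed form: a_n = (1/6)·(-2)^n + (-2/3)·1^n + (3/2)·2^n.
At n = 10: a_10 = 1706.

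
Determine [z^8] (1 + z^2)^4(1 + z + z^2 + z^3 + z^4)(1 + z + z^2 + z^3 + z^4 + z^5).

61

(1 + z^2)^4 has coefficients 1,0,4,0,6,0,4,0,1 for degrees 0…8.
(1 + z + z^2 + z^3 + z^4) has coefficients 1,1,1,1,1,0,0,0,0 for degrees 0…8.
Finally multiplying by (1 + z + z^2 + z^3 + z^4 + z^5), the product of all factors after the first has coefficients 1,2,3,4,5,5,4,3,2 for degrees 0…8.
[z^8] = 1·2 + 4·4 + 6·5 + 4·3 + 1·1 = 61.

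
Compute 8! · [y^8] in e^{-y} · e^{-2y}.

The EGF product rule gives c_8 = Σ_{k_1+k_2=8} C(8; k_1,k_2) · ∏ g_i(k_i), where e^{-y} gives (-1)^k; e^{-2y} gives (-2)^k.
g_1(k) for k = 0…8: 1, -1, 1, -1, 1, -1, 1, -1, 1.
g_2(k) for k = 0…8: 1, -2, 4, -8, 16, -32, 64, -128, 256.
c_8 = Σ_k C(8,k)·g_1(k)·g_2(8−k) = 1·1·256 + 8·(-1)·(-128) + 28·1·64 + 56·(-1)·(-32) + 70·1·16 + 56·(-1)·(-8) + 28·1·4 + 8·(-1)·(-2) + 1·1·1 = 256 + 1024 + 1792 + 1792 + 1120 + 448 + 112 + 16 + 1 = 6561.

6561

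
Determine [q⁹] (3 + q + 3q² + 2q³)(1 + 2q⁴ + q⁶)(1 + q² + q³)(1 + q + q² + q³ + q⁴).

67

(3 + q + 3q² + 2q³) has coefficients 3,1,3,2 for degrees 0…3.
(1 + 2q⁴ + q⁶) has coefficients 1,0,0,0,2,0,1,0,0,0 for degrees 0…9.
Multiplying by (1 + q² + q³) gives running coefficients 1,0,1,1,2,0,3,2,1,1 for degrees 0…9.
Finally multiplying by (1 + q + q² + q³ + q⁴), the product of all factors after the first has coefficients 1,1,2,3,5,4,7,8,8,7 for degrees 0…9.
[q⁹] = 3·7 + 1·8 + 3·8 + 2·7 = 67.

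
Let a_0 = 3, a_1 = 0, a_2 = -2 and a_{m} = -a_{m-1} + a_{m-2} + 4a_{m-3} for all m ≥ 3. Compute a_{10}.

The ordinary generating function has denominator 1 + z - z^2 - 4z^3.
Iterating the recurrence: a_0,…,a_{10} = 3, 0, -2, 14, -16, 22, 18, -60, 166, -154, 80.

80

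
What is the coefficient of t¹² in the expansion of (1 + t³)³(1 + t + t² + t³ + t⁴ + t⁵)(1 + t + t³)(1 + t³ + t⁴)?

41

(1 + t³)³ has coefficients 1,0,0,3,0,0,3,0,0,1 for degrees 0…9.
(1 + t + t² + t³ + t⁴ + t⁵) has coefficients 1,1,1,1,1,1,0,0,0,0,0,0,0 for degrees 0…12.
Multiplying by (1 + t + t³) gives running coefficients 1,2,2,3,3,3,2,1,1,0,0,0,0 for degrees 0…12.
Finally multiplying by (1 + t³ + t⁴), the product of all factors after the first has coefficients 1,2,2,4,6,7,7,7,7,5,3,2,1 for degrees 0…12.
[t¹²] = 1·1 + 3·5 + 3·7 + 1·4 = 41.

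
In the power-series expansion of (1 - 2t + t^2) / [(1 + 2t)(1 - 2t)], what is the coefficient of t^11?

-2048

The denominator gives the recurrence a_n = 4a_(n−2) for n ≥ 3; the numerator fixes a_0 = 1, a_1 = -2, a_2 = 5.
Iterating: 1, -2, 5, -8, 20, -32, 80, -128, 320, -512, 1280, -2048, so a_11 = -2048.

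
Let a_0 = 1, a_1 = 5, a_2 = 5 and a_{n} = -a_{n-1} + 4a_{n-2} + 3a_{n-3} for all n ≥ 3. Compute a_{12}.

The ordinary generating function has denominator 1 + q - 4q^2 - 3q^3.
Iterating the recurrence: a_0,…,a_{12} = 1, 5, 5, 18, 17, 70, 52, 279, 139, 1133, 260, 4689, -250.

-250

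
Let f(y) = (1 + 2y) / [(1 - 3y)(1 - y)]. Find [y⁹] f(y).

49206

Partial fractions give a closed form: a_n = (5/2)·3^n + (-3/2)·1^n.
At n = 9: a_9 = 49206.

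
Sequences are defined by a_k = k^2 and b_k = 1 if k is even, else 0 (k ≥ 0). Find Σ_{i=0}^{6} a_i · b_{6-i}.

The convolution is the x^6 coefficient of A(x)B(x).
Σ = 0·1 + 1·0 + 4·1 + 9·0 + 16·1 + 25·0 + 36·1 = 56.

56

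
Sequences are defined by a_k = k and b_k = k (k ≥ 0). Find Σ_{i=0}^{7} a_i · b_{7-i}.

56

Write out a_i and b_{7-i} for i = 0,…,7 and sum the products.
Σ = 0·7 + 1·6 + 2·5 + 3·4 + 4·3 + 5·2 + 6·1 + 7·0 = 56.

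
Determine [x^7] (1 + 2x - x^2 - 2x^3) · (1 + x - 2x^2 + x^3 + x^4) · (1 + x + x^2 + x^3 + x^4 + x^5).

(1 + 2x - x^2 - 2x^3) has coefficients 1,2,-1,-2 for degrees 0…3.
(1 + x - 2x^2 + x^3 + x^4) has coefficients 1,1,-2,1,1,0,0,0 for degrees 0…7.
Finally multiplying by (1 + x + x^2 + x^3 + x^4 + x^5), the product of all factors after the first has coefficients 1,2,0,1,2,2,1,0 for degrees 0…7.
[x^7] = 1·0 + 2·1 − 1·2 − 2·2 = -4.

-4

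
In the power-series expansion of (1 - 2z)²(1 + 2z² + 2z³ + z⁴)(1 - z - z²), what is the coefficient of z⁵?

(1 - 2z)² has coefficients 1,-4,4 for degrees 0…2.
(1 + 2z² + 2z³ + z⁴) has coefficients 1,0,2,2,1,0 for degrees 0…5.
Finally multiplying by (1 - z - z²), the product of all factors after the first has coefficients 1,-1,1,0,-3,-3 for degrees 0…5.
[z⁵] = 1·(-3) − 4·(-3) + 4·0 = 9.

9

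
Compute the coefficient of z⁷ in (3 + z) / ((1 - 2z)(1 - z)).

The denominator gives the recurrence a_n = 3a_(n−1) − 2a_(n−2) for n ≥ 2; the numerator fixes a_0 = 3, a_1 = 10.
Iterating: 3, 10, 24, 52, 108, 220, 444, 892, so a_7 = 892.

892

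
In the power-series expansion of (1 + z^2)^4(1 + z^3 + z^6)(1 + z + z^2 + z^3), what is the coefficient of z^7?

21

(1 + z^2)^4 has coefficients 1,0,4,0,6,0,4,0 for degrees 0…7.
(1 + z^3 + z^6) has coefficients 1,0,0,1,0,0,1,0 for degrees 0…7.
Finally multiplying by (1 + z + z^2 + z^3), the product of all factors after the first has coefficients 1,1,1,2,1,1,2,1 for degrees 0…7.
[z^7] = 1·1 + 4·1 + 6·2 + 4·1 = 21.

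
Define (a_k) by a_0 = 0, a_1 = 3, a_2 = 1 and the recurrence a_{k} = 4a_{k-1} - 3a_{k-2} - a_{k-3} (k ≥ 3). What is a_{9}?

The ordinary generating function has denominator 1 - 4z + 3z^2 + z^3.
Iterating the recurrence: a_0,…,a_{9} = 0, 3, 1, -5, -26, -90, -277, -812, -2327, -6595.

-6595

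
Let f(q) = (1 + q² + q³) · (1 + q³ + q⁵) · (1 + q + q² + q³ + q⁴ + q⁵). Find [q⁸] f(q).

(1 + q² + q³) has coefficients 1,0,1,1 for degrees 0…3.
(1 + q³ + q⁵) has coefficients 1,0,0,1,0,1,0,0,0 for degrees 0…8.
Finally multiplying by (1 + q + q² + q³ + q⁴ + q⁵), the product of all factors after the first has coefficients 1,1,1,2,2,3,2,2,2 for degrees 0…8.
[q⁸] = 1·2 + 1·2 + 1·3 = 7.

7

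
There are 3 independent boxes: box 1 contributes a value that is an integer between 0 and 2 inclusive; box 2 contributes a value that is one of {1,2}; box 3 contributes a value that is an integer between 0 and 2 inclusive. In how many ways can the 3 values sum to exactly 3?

The generating function for the choices is (1 + y + y^2)·(y + y^2)·(1 + y + y^2); the count is [y^3].
(1 + y + y^2) has coefficients 1,1,1 for degrees 0…2.
(y + y^2) has coefficients 0,1,1,0 for degrees 0…3.
Finally multiplying by (1 + y + y^2), the product of all factors after the first has coefficients 0,1,2,2 for degrees 0…3.
[y^3] = 1·2 + 1·2 + 1·1 = 5.

5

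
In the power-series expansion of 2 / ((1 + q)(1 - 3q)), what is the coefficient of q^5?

Partial fractions give a closed form: a_n = (1/2)·(-1)^n + (3/2)·3^n.
At n = 5: a_5 = 364.

364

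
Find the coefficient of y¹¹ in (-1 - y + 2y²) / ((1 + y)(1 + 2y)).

2

The denominator gives the recurrence a_n = −3a_(n−1) − 2a_(n−2) for n ≥ 3; the numerator fixes a_0 = -1, a_1 = 2, a_2 = -2.
Iterating: -1, 2, -2, 2, -2, 2, -2, 2, -2, 2, -2, 2, so a_11 = 2.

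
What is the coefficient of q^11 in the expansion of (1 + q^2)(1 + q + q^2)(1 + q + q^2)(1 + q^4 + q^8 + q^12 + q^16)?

4

(1 + q^2) has coefficients 1,0,1 for degrees 0…2.
(1 + q + q^2) has coefficients 1,1,1,0,0,0,0,0,0,0,0,0 for degrees 0…11.
Multiplying by (1 + q + q^2) gives running coefficients 1,2,3,2,1,0,0,0,0,0,0,0 for degrees 0…11.
Finally multiplying by (1 + q^4 + q^8 + q^12 + q^16), the product of all factors after the first has coefficients 1,2,3,2,2,2,3,2,2,2,3,2 for degrees 0…11.
[q^11] = 1·2 + 1·2 = 4.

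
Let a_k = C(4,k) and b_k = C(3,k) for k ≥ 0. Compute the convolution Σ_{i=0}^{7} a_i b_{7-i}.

1

This is [x^7] in the product of the two ordinary generating functions.
Σ = 1·0 + 4·0 + 6·0 + 4·0 + 1·1 + 0·3 + 0·3 + 0·1 = 1.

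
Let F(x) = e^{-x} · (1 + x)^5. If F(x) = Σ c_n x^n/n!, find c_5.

-56

The EGF product rule gives c_5 = Σ_{k_1+k_2=5} C(5; k_1,k_2) · ∏ g_i(k_i), where e^{-x} gives (-1)^k; (1+x)^5 gives the falling factorial (5)_k.
g_1(k) for k = 0…5: 1, -1, 1, -1, 1, -1.
g_2(k) for k = 0…5: 1, 5, 20, 60, 120, 120.
c_5 = Σ_k C(5,k)·g_1(k)·g_2(5−k) = 1·1·120 + 5·(-1)·120 + 10·1·60 + 10·(-1)·20 + 5·1·5 + 1·(-1)·1 = 120 − 600 + 600 − 200 + 25 − 1 = -56.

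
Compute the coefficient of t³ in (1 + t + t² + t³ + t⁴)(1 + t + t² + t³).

(1 + t + t² + t³ + t⁴) has coefficients 1,1,1,1 for degrees 0…3.
(1 + t + t² + t³) has coefficients 1,1,1,1 for degrees 0…3.
[t³] = 1·1 + 1·1 + 1·1 + 1·1 = 4.

4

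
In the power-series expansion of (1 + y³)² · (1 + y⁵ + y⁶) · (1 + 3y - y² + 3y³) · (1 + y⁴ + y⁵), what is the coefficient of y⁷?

(1 + y³)² has coefficients 1,0,0,2,0,0,1 for degrees 0…6.
(1 + y⁵ + y⁶) has coefficients 1,0,0,0,0,1,1,0 for degrees 0…7.
Multiplying by (1 + 3y - y² + 3y³) gives running coefficients 1,3,-1,3,0,1,4,2 for degrees 0…7.
Finally multiplying by (1 + y⁴ + y⁵), the product of all factors after the first has coefficients 1,3,-1,3,1,5,6,4 for degrees 0…7.
[y⁷] = 1·4 + 2·1 + 1·3 = 9.

9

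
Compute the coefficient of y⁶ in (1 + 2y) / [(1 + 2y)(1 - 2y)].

64

Partial fractions give a closed form: a_n = (1)·2^n.
At n = 6: a_6 = 64.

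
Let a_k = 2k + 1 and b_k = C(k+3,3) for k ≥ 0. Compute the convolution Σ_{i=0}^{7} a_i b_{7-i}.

1254

This is [x^7] in the product of the two ordinary generating functions.
Σ = 1·120 + 3·84 + 5·56 + 7·35 + 9·20 + 11·10 + 13·4 + 15·1 = 1254.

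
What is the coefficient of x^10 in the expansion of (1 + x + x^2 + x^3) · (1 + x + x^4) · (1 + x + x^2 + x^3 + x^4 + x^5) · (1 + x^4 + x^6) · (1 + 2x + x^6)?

76

(1 + x + x^2 + x^3) has coefficients 1,1,1,1 for degrees 0…3.
(1 + x + x^4) has coefficients 1,1,0,0,1,0,0,0,0,0,0 for degrees 0…10.
Multiplying by (1 + x + x^2 + x^3 + x^4 + x^5) gives running coefficients 1,2,2,2,3,3,2,1,1,1,0 for degrees 0…10.
Multiplying by (1 + x^4 + x^6) gives running coefficients 1,2,2,2,4,5,5,5,6,6,5 for degrees 0…10.
Finally multiplying by (1 + 2x + x^6), the product of all factors after the first has coefficients 1,4,6,6,8,13,16,17,18,20,21 for degrees 0…10.
[x^10] = 1·21 + 1·20 + 1·18 + 1·17 = 76.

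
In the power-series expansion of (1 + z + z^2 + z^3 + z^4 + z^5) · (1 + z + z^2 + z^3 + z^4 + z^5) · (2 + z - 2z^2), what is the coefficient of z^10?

-2

(1 + z + z^2 + z^3 + z^4 + z^5) has coefficients 1,1,1,1,1,1 for degrees 0…5.
(1 + z + z^2 + z^3 + z^4 + z^5) has coefficients 1,1,1,1,1,1,0,0,0,0,0 for degrees 0…10.
Finally multiplying by (2 + z - 2z^2), the product of all factors after the first has coefficients 2,3,1,1,1,1,-1,-2,0,0,0 for degrees 0…10.
[z^10] = 1·0 + 1·0 + 1·0 + 1·(-2) + 1·(-1) + 1·1 = -2.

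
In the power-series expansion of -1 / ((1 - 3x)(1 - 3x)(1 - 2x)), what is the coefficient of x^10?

The denominator gives the recurrence a_n = 8a_(n−1) − 21a_(n−2) + 18a_(n−3) for n ≥ 3; the numerator fixes a_0 = -1, a_1 = -8, a_2 = -43.
Iterating: -1, -8, -43, -194, -793, -3044, -11191, -39878, -138805, -474440, -1598419, so a_10 = -1598419.

-1598419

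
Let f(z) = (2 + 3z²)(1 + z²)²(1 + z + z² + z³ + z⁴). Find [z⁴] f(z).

17

(2 + 3z²) has coefficients 2,0,3 for degrees 0…2.
(1 + z²)² has coefficients 1,0,2,0,1 for degrees 0…4.
Finally multiplying by (1 + z + z² + z³ + z⁴), the product of all factors after the first has coefficients 1,1,3,3,4 for degrees 0…4.
[z⁴] = 2·4 + 3·3 = 17.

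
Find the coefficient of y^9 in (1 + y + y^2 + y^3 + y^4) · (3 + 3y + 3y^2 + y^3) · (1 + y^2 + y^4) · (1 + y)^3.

127

(1 + y + y^2 + y^3 + y^4) has coefficients 1,1,1,1,1 for degrees 0…4.
(3 + 3y + 3y^2 + y^3) has coefficients 3,3,3,1,0,0,0,0,0,0 for degrees 0…9.
Multiplying by (1 + y^2 + y^4) gives running coefficients 3,3,6,4,6,4,3,1,0,0 for degrees 0…9.
Finally multiplying by (1 + y)^3, the product of all factors after the first has coefficients 3,12,24,34,39,40,37,28,16,6 for degrees 0…9.
[y^9] = 1·6 + 1·16 + 1·28 + 1·37 + 1·40 = 127.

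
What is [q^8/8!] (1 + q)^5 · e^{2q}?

The EGF product rule gives c_8 = Σ_{k_1+k_2=8} C(8; k_1,k_2) · ∏ g_i(k_i), where (1+q)^5 gives the falling factorial (5)_k; e^{2q} gives (2)^k.
g_1(k) for k = 0…8: 1, 5, 20, 60, 120, 120, 0, 0, 0.
g_2(k) for k = 0…8: 1, 2, 4, 8, 16, 32, 64, 128, 256.
c_8 = Σ_k C(8,k)·g_1(k)·g_2(8−k) = 1·1·256 + 8·5·128 + 28·20·64 + 56·60·32 + 70·120·16 + 56·120·8 = 256 + 5120 + 35840 + 107520 + 134400 + 53760 = 336896.

336896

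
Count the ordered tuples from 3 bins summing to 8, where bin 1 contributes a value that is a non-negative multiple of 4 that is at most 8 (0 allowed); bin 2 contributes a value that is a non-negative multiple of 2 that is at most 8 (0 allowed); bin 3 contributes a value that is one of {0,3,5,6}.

4

The generating function for the choices is (1 + t^4 + t^8)·(1 + t^2 + t^4 + t^6 + t^8)·(1 + t^3 + t^5 + t^6); the count is [t^8].
(1 + t^4 + t^8) has coefficients 1,0,0,0,1,0,0,0,1 for degrees 0…8.
(1 + t^2 + t^4 + t^6 + t^8) has coefficients 1,0,1,0,1,0,1,0,1 for degrees 0…8.
Finally multiplying by (1 + t^3 + t^5 + t^6), the product of all factors after the first has coefficients 1,0,1,1,1,2,2,2,2 for degrees 0…8.
[t^8] = 1·2 + 1·1 + 1·1 = 4.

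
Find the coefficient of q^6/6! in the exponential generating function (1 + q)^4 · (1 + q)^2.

The EGF product rule gives c_6 = Σ_{k_1+k_2=6} C(6; k_1,k_2) · ∏ g_i(k_i), where (1+q)^4 gives the falling factorial (4)_k; (1+q)^2 gives the falling factorial (2)_k.
g_1(k) for k = 0…6: 1, 4, 12, 24, 24, 0, 0.
g_2(k) for k = 0…6: 1, 2, 2, 0, 0, 0, 0.
c_6 = Σ_k C(6,k)·g_1(k)·g_2(6−k) = 15·24·2 = 720.

720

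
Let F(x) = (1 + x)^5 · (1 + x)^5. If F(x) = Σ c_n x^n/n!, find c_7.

The EGF product rule gives c_7 = Σ_{k_1+k_2=7} C(7; k_1,k_2) · ∏ g_i(k_i), where (1+x)^5 gives the falling factorial (5)_k; (1+x)^5 gives the falling factorial (5)_k.
g_1(k) for k = 0…7: 1, 5, 20, 60, 120, 120, 0, 0.
g_2(k) for k = 0…7: 1, 5, 20, 60, 120, 120, 0, 0.
c_7 = Σ_k C(7,k)·g_1(k)·g_2(7−k) = 21·20·120 + 35·60·120 + 35·120·60 + 21·120·20 = 50400 + 252000 + 252000 + 50400 = 604800.

604800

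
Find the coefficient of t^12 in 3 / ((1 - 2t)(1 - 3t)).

4758393

Partial fractions give a closed form: a_n = (-6)·2^n + (9)·3^n.
At n = 12: a_12 = 4758393.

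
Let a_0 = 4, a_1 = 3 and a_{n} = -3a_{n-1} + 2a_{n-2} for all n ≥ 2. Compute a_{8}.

-4733

The ordinary generating function has denominator 1 + 3y - 2y^2.
Iterating the recurrence: a_0,…,a_{8} = 4, 3, -1, 9, -29, 105, -373, 1329, -4733.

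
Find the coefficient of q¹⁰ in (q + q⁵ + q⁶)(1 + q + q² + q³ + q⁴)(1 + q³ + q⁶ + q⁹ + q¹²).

(q + q⁵ + q⁶) has coefficients 0,1,0,0,0,1,1 for degrees 0…6.
(1 + q + q² + q³ + q⁴) has coefficients 1,1,1,1,1,0,0,0,0,0,0 for degrees 0…10.
Finally multiplying by (1 + q³ + q⁶ + q⁹ + q¹²), the product of all factors after the first has coefficients 1,1,1,2,2,1,2,2,1,2,2 for degrees 0…10.
[q¹⁰] = 1·2 + 1·1 + 1·2 = 5.

5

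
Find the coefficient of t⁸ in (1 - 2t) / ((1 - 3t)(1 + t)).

The denominator gives the recurrence a_n = 2a_(n−1) + 3a_(n−2) for n ≥ 3; the numerator fixes a_0 = 1, a_1 = 0, a_2 = 3.
Iterating: 1, 0, 3, 6, 21, 60, 183, 546, 1641, so a_8 = 1641.

1641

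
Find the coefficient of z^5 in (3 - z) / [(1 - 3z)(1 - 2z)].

The denominator gives the recurrence a_n = 5a_(n−1) − 6a_(n−2) for n ≥ 2; the numerator fixes a_0 = 3, a_1 = 14.
Iterating: 3, 14, 52, 176, 568, 1784, so a_5 = 1784.

1784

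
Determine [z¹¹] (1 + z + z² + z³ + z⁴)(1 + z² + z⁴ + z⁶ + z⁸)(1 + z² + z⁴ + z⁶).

7

(1 + z + z² + z³ + z⁴) has coefficients 1,1,1,1,1 for degrees 0…4.
(1 + z² + z⁴ + z⁶ + z⁸) has coefficients 1,0,1,0,1,0,1,0,1,0,0,0 for degrees 0…11.
Finally multiplying by (1 + z² + z⁴ + z⁶), the product of all factors after the first has coefficients 1,0,2,0,3,0,4,0,4,0,3,0 for degrees 0…11.
[z¹¹] = 1·0 + 1·3 + 1·0 + 1·4 + 1·0 = 7.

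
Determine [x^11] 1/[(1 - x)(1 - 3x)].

265720

Partial fractions give a closed form: a_n = (-1/2)·1^n + (3/2)·3^n.
At n = 11: a_11 = 265720.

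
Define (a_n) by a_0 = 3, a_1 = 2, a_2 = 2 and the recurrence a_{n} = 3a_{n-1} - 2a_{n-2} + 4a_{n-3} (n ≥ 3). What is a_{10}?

19806

The ordinary generating function has denominator 1 - 3x + 2x^2 - 4x^3.
Iterating the recurrence: a_0,…,a_{10} = 3, 2, 2, 14, 46, 118, 318, 902, 2542, 7094, 19806.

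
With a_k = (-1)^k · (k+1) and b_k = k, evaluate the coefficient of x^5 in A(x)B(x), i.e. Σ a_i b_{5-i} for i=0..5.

This is [x^5] in the product of the two ordinary generating functions.
Σ = 1·5 − 2·4 + 3·3 − 4·2 + 5·1 − 6·0 = 3.

3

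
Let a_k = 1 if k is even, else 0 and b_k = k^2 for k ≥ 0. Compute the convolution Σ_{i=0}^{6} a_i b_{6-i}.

The convolution is the x^6 coefficient of A(x)B(x).
Σ = 1·36 + 0·25 + 1·16 + 0·9 + 1·4 + 0·1 + 1·0 = 56.

56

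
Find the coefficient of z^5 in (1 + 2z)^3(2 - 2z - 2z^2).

(1 + 2z)^3 has coefficients 1,6,12,8 for degrees 0…3.
(2 - 2z - 2z^2) has coefficients 2,-2,-2,0,0,0 for degrees 0…5.
[z^5] = 1·0 + 6·0 + 12·0 + 8·(-2) = -16.

-16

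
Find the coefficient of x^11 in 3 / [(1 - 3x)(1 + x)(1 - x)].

Partial fractions give a closed form: a_n = (27/8)·3^n + (3/8)·(-1)^n + (-3/4)·1^n.
At n = 11: a_11 = 597870.

597870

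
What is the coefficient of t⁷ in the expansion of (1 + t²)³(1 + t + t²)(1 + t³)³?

(1 + t²)³ has coefficients 1,0,3,0,3,0,1 for degrees 0…6.
(1 + t + t²) has coefficients 1,1,1,0,0,0,0,0 for degrees 0…7.
Finally multiplying by (1 + t³)³, the product of all factors after the first has coefficients 1,1,1,3,3,3,3,3 for degrees 0…7.
[t⁷] = 1·3 + 3·3 + 3·3 + 1·1 = 22.

22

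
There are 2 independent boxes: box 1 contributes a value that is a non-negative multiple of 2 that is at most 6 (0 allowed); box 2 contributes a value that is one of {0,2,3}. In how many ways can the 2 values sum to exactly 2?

The generating function for the choices is (1 + t^2 + t^4 + t^6)·(1 + t^2 + t^3); the count is [t^2].
(1 + t^2 + t^4 + t^6) has coefficients 1,0,1 for degrees 0…2.
(1 + t^2 + t^3) has coefficients 1,0,1 for degrees 0…2.
[t^2] = 1·1 + 1·1 = 2.

2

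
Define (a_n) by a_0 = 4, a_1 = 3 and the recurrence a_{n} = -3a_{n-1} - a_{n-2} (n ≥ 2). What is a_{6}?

The ordinary generating function has denominator 1 + 3y + y^2.
Iterating the recurrence: a_0,…,a_{6} = 4, 3, -13, 36, -95, 249, -652.

-652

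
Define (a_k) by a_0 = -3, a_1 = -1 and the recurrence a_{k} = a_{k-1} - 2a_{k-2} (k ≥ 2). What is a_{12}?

93

The ordinary generating function has denominator 1 - t + 2t^2.
Iterating the recurrence: a_0,…,a_{12} = -3, -1, 5, 7, -3, -17, -11, 23, 45, -1, -91, -89, 93.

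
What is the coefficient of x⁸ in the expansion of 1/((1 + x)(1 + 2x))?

The denominator gives the recurrence a_n = −3a_(n−1) − 2a_(n−2) for n ≥ 2; the numerator fixes a_0 = 1, a_1 = -3.
Iterating: 1, -3, 7, -15, 31, -63, 127, -255, 511, so a_8 = 511.

511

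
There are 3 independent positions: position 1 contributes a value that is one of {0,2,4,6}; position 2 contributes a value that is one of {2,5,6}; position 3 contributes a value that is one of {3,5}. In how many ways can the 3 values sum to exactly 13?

The generating function for the choices is (1 + z² + z⁴ + z⁶)·(z² + z⁵ + z⁶)·(z³ + z⁵); the count is [z¹³].
(1 + z² + z⁴ + z⁶) has coefficients 1,0,1,0,1,0,1 for degrees 0…6.
(z² + z⁵ + z⁶) has coefficients 0,0,1,0,0,1,1,0,0,0,0,0,0,0 for degrees 0…13.
Finally multiplying by (z³ + z⁵), the product of all factors after the first has coefficients 0,0,0,0,0,1,0,1,1,1,1,1,0,0 for degrees 0…13.
[z¹³] = 1·0 + 1·1 + 1·1 + 1·1 = 3.

3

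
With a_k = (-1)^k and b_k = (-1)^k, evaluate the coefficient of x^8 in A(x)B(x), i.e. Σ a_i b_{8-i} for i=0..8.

9

Write out a_i and b_{8-i} for i = 0,…,8 and sum the products.
Σ = 1·1 − 1·(-1) + 1·1 − 1·(-1) + 1·1 − 1·(-1) + 1·1 − 1·(-1) + 1·1 = 9.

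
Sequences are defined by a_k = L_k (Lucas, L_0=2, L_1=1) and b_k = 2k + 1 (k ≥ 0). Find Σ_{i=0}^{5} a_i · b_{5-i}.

104

The convolution is the x^5 coefficient of A(x)B(x).
Σ = 2·11 + 1·9 + 3·7 + 4·5 + 7·3 + 11·1 = 104.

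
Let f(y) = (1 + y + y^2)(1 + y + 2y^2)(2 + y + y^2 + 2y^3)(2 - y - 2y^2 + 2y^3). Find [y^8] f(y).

6

(1 + y + y^2) has coefficients 1,1,1 for degrees 0…2.
(1 + y + 2y^2) has coefficients 1,1,2,0,0,0,0,0,0 for degrees 0…8.
Multiplying by (2 + y + y^2 + 2y^3) gives running coefficients 2,3,6,5,4,4,0,0,0 for degrees 0…8.
Finally multiplying by (2 - y - 2y^2 + 2y^3), the product of all factors after the first has coefficients 4,4,5,2,-3,6,-2,0,8 for degrees 0…8.
[y^8] = 1·8 + 1·0 + 1·(-2) = 6.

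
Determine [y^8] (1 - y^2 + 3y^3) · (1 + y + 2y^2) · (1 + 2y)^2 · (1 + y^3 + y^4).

(1 - y^2 + 3y^3) has coefficients 1,0,-1,3 for degrees 0…3.
(1 + y + 2y^2) has coefficients 1,1,2,0,0,0,0,0,0 for degrees 0…8.
Multiplying by (1 + 2y)^2 gives running coefficients 1,5,10,12,8,0,0,0,0 for degrees 0…8.
Finally multiplying by (1 + y^3 + y^4), the product of all factors after the first has coefficients 1,5,10,13,14,15,22,20,8 for degrees 0…8.
[y^8] = 1·8 − 1·22 + 3·15 = 31.

31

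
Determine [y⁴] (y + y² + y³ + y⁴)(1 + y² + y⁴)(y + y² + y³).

(y + y² + y³ + y⁴) has coefficients 0,1,1,1,1 for degrees 0…4.
(1 + y² + y⁴) has coefficients 1,0,1,0,1 for degrees 0…4.
Finally multiplying by (y + y² + y³), the product of all factors after the first has coefficients 0,1,1,2,1 for degrees 0…4.
[y⁴] = 1·2 + 1·1 + 1·1 + 1·0 = 4.

4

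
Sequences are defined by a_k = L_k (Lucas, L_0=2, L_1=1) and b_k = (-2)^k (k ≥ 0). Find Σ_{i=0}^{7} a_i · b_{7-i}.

-243

The convolution is the x^7 coefficient of A(x)B(x).
Σ = 2·(-128) + 1·64 + 3·(-32) + 4·16 + 7·(-8) + 11·4 + 18·(-2) + 29·1 = -243.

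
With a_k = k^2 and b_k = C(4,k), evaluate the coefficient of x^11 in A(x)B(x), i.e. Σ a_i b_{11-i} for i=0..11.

1312

This is [x^11] in the product of the two ordinary generating functions.
Σ = 0·0 + 1·0 + 4·0 + 9·0 + 16·0 + 25·0 + 36·0 + 49·1 + 64·4 + 81·6 + 100·4 + 121·1 = 1312.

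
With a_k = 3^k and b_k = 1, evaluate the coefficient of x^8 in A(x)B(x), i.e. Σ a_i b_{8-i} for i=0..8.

9841

This is [x^8] in the product of the two ordinary generating functions.
Σ = 1·1 + 3·1 + 9·1 + 27·1 + 81·1 + 243·1 + 729·1 + 2187·1 + 6561·1 = 9841.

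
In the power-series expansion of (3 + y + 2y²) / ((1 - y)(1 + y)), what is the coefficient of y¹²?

5

The denominator gives the recurrence a_n = a_(n−2) for n ≥ 3; the numerator fixes a_0 = 3, a_1 = 1, a_2 = 5.
Iterating: 3, 1, 5, 1, 5, 1, 5, 1, 5, 1, 5, 1, 5, so a_12 = 5.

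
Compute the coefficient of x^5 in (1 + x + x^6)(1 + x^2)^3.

3

(1 + x + x^6) has coefficients 1,1,0,0,0,0 for degrees 0…5.
(1 + x^2)^3 has coefficients 1,0,3,0,3,0 for degrees 0…5.
[x^5] = 1·0 + 1·3 = 3.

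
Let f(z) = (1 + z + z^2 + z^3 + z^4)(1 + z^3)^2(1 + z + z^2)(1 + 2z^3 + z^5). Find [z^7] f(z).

25

(1 + z + z^2 + z^3 + z^4) has coefficients 1,1,1,1,1 for degrees 0…4.
(1 + z^3)^2 has coefficients 1,0,0,2,0,0,1,0 for degrees 0…7.
Multiplying by (1 + z + z^2) gives running coefficients 1,1,1,2,2,2,1,1 for degrees 0…7.
Finally multiplying by (1 + 2z^3 + z^5), the product of all factors after the first has coefficients 1,1,1,4,4,5,6,6 for degrees 0…7.
[z^7] = 1·6 + 1·6 + 1·5 + 1·4 + 1·4 = 25.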